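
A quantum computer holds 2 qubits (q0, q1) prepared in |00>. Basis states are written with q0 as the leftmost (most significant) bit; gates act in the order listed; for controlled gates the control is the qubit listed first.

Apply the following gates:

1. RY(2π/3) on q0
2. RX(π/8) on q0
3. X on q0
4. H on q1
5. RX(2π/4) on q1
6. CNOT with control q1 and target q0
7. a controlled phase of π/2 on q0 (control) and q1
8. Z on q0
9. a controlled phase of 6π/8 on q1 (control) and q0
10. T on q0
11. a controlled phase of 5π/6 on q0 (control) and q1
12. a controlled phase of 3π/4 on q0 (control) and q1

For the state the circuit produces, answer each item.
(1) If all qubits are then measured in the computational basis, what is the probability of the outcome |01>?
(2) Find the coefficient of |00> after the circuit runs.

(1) A full measurement returns |01> with probability 1/4 - sqrt(sqrt(2) + 2)/16.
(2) |00> carries amplitude (1 - I)*(sqrt(3)*cos(pi/16) - I*sin(pi/16))/4 in the final state.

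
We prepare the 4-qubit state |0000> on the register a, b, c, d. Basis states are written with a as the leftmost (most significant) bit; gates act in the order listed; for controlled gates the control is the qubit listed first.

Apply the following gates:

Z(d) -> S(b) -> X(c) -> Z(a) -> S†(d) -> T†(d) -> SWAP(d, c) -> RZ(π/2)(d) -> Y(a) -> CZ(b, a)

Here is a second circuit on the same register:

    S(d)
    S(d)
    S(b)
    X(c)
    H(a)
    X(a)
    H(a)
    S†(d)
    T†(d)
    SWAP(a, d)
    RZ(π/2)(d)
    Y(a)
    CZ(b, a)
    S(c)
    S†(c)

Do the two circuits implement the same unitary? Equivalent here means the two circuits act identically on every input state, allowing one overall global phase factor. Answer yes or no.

No — the two circuits implement different unitaries, even allowing a global phase.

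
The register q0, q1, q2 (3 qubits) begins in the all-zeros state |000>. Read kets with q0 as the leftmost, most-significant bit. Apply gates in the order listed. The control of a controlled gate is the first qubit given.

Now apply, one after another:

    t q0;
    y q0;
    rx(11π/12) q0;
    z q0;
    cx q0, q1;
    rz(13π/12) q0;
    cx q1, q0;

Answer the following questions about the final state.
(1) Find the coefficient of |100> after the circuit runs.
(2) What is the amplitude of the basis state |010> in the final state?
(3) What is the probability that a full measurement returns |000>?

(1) The amplitude on |100> is 0.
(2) |010> carries amplitude sqrt(3)*I*sqrt(1/2 - sqrt(2)/4)*exp(13*I*pi/24)/2 - I*sqrt(sqrt(2)/4 + 1/2)*exp(13*I*pi/24)/2 in the final state.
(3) Outcome |000> occurs with probability sqrt(2)/8 + sqrt(6)/8 + 1/2.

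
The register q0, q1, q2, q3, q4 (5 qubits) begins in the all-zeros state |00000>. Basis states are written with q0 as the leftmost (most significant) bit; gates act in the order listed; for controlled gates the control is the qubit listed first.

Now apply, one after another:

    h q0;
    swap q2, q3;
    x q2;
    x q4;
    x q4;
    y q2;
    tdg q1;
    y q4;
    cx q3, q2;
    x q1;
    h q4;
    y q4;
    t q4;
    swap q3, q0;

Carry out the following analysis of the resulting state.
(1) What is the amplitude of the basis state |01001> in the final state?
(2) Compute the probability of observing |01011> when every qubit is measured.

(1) |01001> carries amplitude exp(3*I*pi/4)/2 in the final state. Key observation: steps 4-5 multiply out to the identity, so the circuit reduces to the remaining gates.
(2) The probability of measuring |01011> is 1/4.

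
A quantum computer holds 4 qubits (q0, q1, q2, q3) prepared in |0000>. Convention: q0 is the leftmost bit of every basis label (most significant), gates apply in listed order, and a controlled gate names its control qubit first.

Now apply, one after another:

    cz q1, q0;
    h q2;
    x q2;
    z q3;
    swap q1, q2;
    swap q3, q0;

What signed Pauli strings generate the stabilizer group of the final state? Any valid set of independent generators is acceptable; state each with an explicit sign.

The final state is stabilized by the group generated by +IXII, +ZIII, +IIZI, +IIIZ; other independent generating sets are equally valid.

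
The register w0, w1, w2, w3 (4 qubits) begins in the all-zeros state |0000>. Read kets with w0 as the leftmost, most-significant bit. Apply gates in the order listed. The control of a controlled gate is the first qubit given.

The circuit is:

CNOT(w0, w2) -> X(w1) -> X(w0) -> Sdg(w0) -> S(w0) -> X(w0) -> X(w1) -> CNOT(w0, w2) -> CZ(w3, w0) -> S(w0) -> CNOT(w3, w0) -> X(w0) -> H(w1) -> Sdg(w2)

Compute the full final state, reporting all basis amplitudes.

After the circuit, the state carries amplitude sqrt(2)/2 on |1000>, sqrt(2)/2 on |1100>, and 0 on every other basis state. Key observation: steps 1-8 multiply out to the identity, so the circuit reduces to the remaining gates.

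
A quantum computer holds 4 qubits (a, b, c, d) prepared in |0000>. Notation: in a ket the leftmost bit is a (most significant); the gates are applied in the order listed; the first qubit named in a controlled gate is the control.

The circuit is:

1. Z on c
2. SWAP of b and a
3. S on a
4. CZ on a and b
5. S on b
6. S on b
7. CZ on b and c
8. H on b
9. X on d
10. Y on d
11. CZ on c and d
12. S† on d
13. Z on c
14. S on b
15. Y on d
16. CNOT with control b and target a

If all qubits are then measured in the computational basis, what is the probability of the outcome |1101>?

Outcome |1101> occurs with probability 1/2.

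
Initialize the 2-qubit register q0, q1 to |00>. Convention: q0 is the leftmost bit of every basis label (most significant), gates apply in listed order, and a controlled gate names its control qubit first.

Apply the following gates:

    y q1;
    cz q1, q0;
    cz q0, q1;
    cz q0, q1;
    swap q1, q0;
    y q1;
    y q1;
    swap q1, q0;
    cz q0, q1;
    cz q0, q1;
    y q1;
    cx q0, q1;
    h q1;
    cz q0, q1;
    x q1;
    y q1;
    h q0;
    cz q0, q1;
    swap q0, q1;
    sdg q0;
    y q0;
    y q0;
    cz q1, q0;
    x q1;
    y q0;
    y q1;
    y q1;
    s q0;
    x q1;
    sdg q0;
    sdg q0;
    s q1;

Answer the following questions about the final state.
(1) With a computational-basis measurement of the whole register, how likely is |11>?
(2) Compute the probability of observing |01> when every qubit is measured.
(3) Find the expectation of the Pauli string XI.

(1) Outcome |11> occurs with probability 1/4. Key observation: steps 3-10 multiply out to the identity, so the circuit reduces to the remaining gates.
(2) Outcome |01> occurs with probability 1/4.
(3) The observable XI averages to 1.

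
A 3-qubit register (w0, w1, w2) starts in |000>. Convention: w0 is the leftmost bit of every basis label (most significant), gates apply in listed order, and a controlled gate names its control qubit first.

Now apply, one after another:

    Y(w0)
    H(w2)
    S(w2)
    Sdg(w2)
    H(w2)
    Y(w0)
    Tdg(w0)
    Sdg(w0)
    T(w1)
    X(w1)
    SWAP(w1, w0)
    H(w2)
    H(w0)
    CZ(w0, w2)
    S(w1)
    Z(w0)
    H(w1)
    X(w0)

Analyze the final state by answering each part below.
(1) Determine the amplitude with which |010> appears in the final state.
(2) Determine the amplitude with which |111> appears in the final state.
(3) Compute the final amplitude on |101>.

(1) |010> carries amplitude sqrt(2)/4 in the final state.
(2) The final state's coefficient on |111> equals sqrt(2)/4.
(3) |101> carries amplitude sqrt(2)/4 in the final state.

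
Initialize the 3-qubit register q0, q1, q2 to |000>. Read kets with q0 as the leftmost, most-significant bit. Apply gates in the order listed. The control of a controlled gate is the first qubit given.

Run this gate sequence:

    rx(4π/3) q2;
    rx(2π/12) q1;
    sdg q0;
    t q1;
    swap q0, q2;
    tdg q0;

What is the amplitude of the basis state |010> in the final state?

The amplitude on |010> is (-sqrt(2) + sqrt(6))*exp(3*I*pi/4)/8.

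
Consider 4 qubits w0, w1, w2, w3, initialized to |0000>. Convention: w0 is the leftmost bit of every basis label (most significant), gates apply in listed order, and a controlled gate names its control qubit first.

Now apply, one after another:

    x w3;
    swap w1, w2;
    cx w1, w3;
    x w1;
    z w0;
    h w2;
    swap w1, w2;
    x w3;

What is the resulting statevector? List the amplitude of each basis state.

The final amplitudes are sqrt(2)/2 on |0010>, sqrt(2)/2 on |0110>, and 0 on every other basis state.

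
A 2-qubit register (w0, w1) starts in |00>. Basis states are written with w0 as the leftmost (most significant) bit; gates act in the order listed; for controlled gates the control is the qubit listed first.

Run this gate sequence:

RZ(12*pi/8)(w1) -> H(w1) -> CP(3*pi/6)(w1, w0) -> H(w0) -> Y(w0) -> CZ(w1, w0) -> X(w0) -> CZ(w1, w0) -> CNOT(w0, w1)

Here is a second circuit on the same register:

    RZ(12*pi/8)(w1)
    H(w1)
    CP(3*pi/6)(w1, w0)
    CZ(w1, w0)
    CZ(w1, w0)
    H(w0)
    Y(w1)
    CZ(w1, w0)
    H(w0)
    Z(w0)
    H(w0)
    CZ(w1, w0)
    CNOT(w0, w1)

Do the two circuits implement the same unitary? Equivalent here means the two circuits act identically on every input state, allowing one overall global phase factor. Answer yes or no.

No, they are not equivalent — no single phase factor reconciles the two unitaries.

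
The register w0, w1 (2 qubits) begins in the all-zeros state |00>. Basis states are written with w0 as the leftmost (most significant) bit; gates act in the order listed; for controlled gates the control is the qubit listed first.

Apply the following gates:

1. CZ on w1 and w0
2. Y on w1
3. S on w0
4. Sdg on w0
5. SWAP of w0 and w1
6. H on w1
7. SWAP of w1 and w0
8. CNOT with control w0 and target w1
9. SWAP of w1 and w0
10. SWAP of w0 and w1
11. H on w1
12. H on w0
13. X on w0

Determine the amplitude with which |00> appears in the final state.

|00> carries amplitude 0 in the final state. Key observation: gates 3-4 undo each other exactly, leaving only the rest of the circuit to track.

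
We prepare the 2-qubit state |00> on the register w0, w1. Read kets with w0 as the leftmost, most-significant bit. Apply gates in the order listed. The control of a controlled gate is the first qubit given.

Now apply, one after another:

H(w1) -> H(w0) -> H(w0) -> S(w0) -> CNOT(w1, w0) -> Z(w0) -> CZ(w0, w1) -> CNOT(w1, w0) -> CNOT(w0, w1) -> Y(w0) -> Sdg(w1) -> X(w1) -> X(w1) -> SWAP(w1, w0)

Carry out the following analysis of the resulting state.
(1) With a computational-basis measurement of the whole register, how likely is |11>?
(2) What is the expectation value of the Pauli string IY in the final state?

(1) The probability of measuring |11> is 1/2.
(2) In the final state, IY has expectation 0.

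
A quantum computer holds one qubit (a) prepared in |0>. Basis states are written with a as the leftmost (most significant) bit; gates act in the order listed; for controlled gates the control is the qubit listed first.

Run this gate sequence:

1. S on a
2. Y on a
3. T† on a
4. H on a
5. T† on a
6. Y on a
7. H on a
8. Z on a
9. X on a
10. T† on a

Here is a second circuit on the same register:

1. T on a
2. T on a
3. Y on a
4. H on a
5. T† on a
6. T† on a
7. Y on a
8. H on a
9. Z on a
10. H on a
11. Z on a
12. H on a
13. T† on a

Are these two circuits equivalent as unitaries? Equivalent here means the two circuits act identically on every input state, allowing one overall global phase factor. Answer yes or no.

No, they are not equivalent — no single phase factor reconciles the two unitaries.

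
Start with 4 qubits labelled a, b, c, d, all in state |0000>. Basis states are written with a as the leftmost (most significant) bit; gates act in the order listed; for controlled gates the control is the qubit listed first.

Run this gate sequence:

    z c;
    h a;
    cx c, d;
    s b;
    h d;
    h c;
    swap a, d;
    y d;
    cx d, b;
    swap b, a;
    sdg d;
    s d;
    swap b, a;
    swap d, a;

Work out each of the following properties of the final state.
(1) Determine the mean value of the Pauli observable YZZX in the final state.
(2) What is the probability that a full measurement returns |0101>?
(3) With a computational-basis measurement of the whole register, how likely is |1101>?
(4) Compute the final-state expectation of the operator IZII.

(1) The expectation value of YZZX is 0.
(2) Outcome |0101> occurs with probability 0.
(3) A full measurement returns |1101> with probability 1/8.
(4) In the final state, IZII has expectation 0.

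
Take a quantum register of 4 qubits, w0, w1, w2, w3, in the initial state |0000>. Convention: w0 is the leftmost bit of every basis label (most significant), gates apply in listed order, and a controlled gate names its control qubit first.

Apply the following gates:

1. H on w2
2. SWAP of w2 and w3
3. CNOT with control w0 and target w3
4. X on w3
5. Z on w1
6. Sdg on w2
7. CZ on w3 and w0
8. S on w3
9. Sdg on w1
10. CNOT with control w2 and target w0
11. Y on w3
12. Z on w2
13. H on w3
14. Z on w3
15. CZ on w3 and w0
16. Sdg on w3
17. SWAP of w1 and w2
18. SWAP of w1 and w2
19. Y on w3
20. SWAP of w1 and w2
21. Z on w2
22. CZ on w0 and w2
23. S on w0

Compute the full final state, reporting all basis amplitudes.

The final amplitudes are 1/2 - I/2 on |0000>, -1/2 + I/2 on |0001>, and 0 on every other basis state. Key observation: steps 17-18 multiply out to the identity, so the circuit reduces to the remaining gates.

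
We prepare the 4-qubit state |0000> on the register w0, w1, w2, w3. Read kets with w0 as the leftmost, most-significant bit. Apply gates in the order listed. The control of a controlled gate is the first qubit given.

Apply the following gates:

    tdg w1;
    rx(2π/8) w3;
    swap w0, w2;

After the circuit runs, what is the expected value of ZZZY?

In the final state, ZZZY has expectation -sqrt(2)/2.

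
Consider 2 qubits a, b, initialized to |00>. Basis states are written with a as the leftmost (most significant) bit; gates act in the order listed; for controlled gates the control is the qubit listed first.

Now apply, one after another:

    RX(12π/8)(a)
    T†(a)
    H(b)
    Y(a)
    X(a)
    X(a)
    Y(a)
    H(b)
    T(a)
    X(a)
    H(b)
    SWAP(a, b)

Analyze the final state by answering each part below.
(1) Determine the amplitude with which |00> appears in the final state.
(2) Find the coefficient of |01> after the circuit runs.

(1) |00> carries amplitude -I/2 in the final state. Key observation: steps 2-9 multiply out to the identity, so the circuit reduces to the remaining gates.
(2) |01> carries amplitude -1/2 in the final state.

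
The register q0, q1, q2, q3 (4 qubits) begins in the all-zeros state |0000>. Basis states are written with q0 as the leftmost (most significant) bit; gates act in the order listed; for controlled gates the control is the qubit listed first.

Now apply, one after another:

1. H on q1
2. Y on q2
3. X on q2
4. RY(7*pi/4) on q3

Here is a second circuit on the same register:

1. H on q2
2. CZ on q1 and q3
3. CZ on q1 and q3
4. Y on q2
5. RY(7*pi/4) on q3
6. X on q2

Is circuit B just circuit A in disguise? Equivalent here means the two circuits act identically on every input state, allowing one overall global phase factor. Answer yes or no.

No — the two circuits implement different unitaries, even allowing a global phase.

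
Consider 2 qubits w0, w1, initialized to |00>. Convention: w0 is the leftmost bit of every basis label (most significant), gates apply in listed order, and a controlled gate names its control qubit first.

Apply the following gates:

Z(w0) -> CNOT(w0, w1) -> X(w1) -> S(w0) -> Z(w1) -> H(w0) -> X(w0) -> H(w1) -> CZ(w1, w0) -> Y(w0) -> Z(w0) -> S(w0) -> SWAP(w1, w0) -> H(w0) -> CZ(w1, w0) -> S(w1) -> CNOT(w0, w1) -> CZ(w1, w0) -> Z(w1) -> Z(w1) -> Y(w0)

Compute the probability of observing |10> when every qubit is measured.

Outcome |10> occurs with probability 1/2.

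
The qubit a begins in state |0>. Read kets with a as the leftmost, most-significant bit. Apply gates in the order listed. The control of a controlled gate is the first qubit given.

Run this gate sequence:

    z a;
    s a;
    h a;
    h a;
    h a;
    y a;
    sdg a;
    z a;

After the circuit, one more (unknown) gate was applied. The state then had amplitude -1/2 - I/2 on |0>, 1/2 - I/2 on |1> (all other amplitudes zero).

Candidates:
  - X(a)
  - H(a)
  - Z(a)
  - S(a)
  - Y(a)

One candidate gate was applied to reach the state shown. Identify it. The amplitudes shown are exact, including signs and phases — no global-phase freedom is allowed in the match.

The applied gate was H(a).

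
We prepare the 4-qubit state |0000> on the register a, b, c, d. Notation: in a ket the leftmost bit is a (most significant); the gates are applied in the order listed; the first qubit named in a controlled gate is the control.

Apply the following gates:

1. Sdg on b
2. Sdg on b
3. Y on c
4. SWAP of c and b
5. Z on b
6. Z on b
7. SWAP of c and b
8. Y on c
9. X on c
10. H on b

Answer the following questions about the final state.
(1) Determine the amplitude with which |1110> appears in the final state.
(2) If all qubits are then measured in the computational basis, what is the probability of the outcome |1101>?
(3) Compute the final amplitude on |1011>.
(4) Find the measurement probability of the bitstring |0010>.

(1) |1110> carries amplitude 0 in the final state. Key observation: steps 3-8 multiply out to the identity, so the circuit reduces to the remaining gates.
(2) A full measurement returns |1101> with probability 0.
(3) The amplitude on |1011> is 0.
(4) Outcome |0010> occurs with probability 1/2.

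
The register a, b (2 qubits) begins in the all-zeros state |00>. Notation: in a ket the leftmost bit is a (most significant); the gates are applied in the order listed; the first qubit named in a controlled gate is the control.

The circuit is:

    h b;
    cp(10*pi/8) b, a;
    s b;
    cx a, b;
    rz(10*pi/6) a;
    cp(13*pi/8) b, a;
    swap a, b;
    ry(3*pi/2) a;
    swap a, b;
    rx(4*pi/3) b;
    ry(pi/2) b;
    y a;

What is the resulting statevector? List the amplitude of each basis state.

The final amplitudes are 0 on |00>, 0 on |01>, (-sqrt(6) - sqrt(2)*I)*exp(I*pi/6)/4 on |10>, (sqrt(2) + sqrt(6)*I)*exp(I*pi/6)/4 on |11>.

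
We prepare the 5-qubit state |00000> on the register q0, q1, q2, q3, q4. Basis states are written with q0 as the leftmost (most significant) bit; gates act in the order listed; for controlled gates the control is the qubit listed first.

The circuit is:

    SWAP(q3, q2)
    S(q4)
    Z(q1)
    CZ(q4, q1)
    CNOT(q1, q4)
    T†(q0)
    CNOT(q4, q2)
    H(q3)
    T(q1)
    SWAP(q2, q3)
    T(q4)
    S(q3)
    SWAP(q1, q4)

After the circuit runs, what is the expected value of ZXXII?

The observable ZXXII averages to 0.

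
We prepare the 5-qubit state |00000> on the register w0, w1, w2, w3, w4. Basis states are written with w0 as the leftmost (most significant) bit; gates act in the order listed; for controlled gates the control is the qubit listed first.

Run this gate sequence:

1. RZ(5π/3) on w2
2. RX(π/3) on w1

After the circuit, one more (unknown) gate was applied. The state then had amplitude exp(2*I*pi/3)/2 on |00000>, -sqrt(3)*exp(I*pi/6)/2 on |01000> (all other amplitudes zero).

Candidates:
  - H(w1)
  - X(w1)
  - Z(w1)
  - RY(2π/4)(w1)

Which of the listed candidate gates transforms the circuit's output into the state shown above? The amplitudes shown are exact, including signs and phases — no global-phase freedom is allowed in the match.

The unique candidate consistent with the amplitudes is X(w1).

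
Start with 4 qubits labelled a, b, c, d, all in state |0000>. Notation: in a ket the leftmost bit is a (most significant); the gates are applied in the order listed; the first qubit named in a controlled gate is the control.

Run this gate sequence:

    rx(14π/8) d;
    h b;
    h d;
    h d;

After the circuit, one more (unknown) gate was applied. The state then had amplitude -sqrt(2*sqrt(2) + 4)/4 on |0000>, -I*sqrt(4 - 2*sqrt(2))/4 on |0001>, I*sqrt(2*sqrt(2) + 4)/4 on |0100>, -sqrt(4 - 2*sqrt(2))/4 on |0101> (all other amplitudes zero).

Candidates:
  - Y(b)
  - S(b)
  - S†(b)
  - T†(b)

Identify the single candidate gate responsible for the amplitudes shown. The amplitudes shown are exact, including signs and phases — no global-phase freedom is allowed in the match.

The unique candidate consistent with the amplitudes is S†(b). Key observation: the block from step 3 through step 4 cancels to the identity and can be dropped.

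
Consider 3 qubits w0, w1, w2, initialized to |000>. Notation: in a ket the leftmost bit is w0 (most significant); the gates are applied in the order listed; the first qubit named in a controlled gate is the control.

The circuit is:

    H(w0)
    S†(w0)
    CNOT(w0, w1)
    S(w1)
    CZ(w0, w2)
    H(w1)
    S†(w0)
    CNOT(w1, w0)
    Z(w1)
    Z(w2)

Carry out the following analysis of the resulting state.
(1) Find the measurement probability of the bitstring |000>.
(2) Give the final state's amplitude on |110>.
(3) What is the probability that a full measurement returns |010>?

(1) A full measurement returns |000> with probability 1/4.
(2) The final state's coefficient on |110> equals -1/2.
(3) A full measurement returns |010> with probability 1/4.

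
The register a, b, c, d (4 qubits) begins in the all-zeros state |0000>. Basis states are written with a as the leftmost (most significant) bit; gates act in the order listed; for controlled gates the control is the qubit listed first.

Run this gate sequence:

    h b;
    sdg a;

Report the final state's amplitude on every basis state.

After the circuit, the state carries amplitude sqrt(2)/2 on |0000>, sqrt(2)/2 on |0100>, and 0 on every other basis state.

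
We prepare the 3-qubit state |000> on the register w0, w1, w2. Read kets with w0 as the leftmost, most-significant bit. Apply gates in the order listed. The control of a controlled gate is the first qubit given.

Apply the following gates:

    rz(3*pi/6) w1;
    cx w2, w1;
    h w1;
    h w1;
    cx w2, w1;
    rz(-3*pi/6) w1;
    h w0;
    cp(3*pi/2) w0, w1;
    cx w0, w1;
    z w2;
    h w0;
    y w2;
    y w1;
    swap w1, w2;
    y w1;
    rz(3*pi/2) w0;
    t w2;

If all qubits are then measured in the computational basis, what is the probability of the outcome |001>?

Outcome |001> occurs with probability 1/4. Key observation: steps 1-6 multiply out to the identity, so the circuit reduces to the remaining gates.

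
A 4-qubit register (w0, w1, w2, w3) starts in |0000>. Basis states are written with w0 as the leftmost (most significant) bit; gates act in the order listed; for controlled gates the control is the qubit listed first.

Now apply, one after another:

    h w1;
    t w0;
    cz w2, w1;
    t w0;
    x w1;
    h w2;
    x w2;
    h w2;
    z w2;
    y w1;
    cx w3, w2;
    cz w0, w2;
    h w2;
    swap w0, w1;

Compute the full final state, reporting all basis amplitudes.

The resulting statevector has amplitude -I/2 on |0000>, -I/2 on |0010>, I/2 on |1000>, I/2 on |1010>, and 0 on every other basis state. Key observation: steps 6-9 multiply out to the identity, so the circuit reduces to the remaining gates.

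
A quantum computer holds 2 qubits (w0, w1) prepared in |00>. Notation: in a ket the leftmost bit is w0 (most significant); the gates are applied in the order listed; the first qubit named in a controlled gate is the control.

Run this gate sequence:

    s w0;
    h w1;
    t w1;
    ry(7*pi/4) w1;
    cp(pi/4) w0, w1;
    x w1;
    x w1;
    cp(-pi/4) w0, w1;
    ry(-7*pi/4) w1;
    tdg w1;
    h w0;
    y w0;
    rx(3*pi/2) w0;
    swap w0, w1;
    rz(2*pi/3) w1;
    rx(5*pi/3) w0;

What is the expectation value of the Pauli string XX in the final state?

The expectation value of XX is 1/2. Key observation: the block from step 3 through step 10 cancels to the identity and can be dropped.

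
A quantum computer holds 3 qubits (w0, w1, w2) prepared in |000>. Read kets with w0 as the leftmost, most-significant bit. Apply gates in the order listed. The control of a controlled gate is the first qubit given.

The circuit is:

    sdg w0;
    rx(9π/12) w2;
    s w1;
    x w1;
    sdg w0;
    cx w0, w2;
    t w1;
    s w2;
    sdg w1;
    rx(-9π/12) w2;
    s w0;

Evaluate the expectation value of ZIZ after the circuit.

The expectation value of ZIZ is 1/2.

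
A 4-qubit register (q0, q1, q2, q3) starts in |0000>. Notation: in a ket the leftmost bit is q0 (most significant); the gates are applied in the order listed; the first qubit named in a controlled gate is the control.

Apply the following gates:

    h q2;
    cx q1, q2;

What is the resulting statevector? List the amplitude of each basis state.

The resulting statevector has amplitude sqrt(2)/2 on |0000>, sqrt(2)/2 on |0010>, and 0 on every other basis state.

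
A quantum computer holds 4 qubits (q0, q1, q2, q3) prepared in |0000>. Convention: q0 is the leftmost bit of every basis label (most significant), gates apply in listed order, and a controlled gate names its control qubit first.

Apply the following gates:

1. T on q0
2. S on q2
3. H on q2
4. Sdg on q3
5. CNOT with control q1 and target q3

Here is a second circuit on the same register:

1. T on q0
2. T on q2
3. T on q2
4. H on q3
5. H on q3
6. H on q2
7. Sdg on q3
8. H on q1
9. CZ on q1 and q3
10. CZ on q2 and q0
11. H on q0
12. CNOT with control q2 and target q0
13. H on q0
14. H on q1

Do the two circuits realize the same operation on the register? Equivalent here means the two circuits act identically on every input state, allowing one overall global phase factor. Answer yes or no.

No: there is an input state on which the two circuits produce genuinely different outputs (not merely differing by a phase).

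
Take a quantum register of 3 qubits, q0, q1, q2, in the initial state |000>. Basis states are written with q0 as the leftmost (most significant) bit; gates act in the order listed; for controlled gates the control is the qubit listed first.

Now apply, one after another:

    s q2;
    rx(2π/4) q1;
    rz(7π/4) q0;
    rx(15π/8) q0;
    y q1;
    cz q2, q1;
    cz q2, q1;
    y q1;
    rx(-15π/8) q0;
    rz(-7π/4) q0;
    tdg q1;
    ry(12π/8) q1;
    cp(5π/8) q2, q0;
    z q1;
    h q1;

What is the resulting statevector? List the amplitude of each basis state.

The final amplitudes are -sqrt(2)/2 on |000>, sqrt(2)*exp(I*pi/4)/2 on |010>, and 0 on every other basis state. Key observation: gates 3-10 undo each other exactly, leaving only the rest of the circuit to track.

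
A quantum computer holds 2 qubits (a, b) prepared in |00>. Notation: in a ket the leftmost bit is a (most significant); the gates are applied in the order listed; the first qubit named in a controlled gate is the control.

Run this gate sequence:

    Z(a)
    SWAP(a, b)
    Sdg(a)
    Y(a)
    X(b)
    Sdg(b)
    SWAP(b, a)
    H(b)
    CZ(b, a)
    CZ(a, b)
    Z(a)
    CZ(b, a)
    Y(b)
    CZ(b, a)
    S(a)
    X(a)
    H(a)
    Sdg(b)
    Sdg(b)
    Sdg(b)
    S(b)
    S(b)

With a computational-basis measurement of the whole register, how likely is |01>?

The probability of measuring |01> is 1/4.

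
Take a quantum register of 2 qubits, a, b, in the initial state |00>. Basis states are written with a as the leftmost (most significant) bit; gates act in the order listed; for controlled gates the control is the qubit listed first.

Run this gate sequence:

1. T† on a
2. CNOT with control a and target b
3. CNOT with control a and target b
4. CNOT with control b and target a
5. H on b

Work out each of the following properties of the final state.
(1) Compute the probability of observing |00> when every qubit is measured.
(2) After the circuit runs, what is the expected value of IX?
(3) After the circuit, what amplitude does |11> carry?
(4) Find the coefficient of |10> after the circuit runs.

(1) A full measurement returns |00> with probability 1/2.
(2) The observable IX averages to 1.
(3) The amplitude on |11> is 0.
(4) The amplitude on |10> is 0.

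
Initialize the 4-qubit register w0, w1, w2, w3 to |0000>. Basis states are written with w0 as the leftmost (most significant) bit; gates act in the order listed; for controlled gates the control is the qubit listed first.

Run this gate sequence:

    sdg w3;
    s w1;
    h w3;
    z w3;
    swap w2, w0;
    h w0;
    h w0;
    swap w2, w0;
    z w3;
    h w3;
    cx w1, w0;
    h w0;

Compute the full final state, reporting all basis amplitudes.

After the circuit, the state carries amplitude sqrt(2)/2 on |0000>, sqrt(2)/2 on |1000>, and 0 on every other basis state. Key observation: steps 3-10 multiply out to the identity, so the circuit reduces to the remaining gates.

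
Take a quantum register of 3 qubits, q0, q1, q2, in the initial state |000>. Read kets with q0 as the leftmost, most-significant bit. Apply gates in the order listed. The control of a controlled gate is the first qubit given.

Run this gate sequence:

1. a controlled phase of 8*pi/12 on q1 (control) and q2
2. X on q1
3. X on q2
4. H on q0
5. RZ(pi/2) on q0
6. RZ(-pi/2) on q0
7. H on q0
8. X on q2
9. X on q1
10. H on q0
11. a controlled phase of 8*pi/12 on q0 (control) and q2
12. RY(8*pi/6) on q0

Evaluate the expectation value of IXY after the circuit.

In the final state, IXY has expectation 0.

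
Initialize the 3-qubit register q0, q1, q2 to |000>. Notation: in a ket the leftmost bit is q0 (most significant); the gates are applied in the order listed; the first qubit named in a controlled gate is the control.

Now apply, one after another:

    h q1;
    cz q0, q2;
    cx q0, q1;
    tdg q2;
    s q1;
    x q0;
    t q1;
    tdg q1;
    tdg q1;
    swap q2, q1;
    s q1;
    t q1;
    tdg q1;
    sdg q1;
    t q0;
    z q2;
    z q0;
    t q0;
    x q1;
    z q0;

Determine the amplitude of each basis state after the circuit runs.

After the circuit, the state carries amplitude sqrt(2)*I/2 on |110>, -sqrt(2)*exp(3*I*pi/4)/2 on |111>, and 0 on every other basis state.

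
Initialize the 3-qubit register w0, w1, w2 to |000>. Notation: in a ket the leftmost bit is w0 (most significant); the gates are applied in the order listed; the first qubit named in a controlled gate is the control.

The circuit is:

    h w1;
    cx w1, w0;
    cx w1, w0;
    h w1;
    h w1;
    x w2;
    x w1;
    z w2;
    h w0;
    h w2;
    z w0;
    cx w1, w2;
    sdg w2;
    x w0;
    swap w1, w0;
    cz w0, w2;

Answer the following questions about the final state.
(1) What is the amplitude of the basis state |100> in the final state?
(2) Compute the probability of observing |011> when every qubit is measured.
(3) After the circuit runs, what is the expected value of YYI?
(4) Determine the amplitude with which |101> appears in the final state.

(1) |100> carries amplitude -sqrt(2)/4 in the final state.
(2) Outcome |011> occurs with probability 1/8.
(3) The observable YYI averages to 0.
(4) The amplitude on |101> is sqrt(2)*I/4.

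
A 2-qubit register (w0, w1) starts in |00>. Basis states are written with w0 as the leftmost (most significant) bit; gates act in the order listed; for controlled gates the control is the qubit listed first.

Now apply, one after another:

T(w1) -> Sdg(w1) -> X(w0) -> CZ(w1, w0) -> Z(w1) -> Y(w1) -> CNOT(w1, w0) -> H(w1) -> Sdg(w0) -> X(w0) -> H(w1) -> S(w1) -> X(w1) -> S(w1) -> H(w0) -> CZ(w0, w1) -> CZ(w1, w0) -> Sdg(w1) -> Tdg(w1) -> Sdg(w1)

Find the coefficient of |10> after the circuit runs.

|10> carries amplitude sqrt(2)/2 in the final state.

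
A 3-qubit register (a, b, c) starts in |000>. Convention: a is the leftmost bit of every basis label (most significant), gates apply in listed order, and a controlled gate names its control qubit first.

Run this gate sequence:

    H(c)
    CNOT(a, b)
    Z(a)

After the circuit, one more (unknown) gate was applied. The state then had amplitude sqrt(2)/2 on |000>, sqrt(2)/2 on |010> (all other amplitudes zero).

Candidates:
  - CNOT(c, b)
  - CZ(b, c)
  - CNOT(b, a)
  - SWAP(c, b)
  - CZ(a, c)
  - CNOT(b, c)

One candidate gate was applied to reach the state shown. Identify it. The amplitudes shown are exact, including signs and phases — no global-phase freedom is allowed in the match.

The applied gate was SWAP(c, b).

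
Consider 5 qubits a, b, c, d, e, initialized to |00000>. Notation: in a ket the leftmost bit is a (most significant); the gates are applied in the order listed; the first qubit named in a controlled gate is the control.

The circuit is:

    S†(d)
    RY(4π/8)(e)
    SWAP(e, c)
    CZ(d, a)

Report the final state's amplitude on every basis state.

The resulting statevector has amplitude sqrt(2)/2 on |00000>, sqrt(2)/2 on |00100>, and 0 on every other basis state.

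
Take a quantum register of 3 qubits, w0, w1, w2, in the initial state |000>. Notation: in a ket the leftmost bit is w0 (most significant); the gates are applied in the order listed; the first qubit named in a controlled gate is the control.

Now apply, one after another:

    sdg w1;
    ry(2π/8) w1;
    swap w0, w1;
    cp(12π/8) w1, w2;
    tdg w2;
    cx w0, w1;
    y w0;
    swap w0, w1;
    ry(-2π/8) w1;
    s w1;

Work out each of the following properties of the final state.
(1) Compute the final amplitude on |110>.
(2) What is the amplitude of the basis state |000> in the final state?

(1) |110> carries amplitude -1/2 + sqrt(2)/4 in the final state.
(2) |000> carries amplitude sqrt(2)*I/4 in the final state.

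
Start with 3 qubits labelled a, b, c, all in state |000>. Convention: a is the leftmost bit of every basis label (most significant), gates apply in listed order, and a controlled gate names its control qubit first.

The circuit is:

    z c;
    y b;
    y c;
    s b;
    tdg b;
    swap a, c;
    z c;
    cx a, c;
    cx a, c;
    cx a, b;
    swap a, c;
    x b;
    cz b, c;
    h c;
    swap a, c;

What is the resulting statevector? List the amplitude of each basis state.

The resulting statevector has amplitude sqrt(2)*exp(I*pi/4)/2 on |010>, -sqrt(2)*exp(I*pi/4)/2 on |110>, and 0 on every other basis state.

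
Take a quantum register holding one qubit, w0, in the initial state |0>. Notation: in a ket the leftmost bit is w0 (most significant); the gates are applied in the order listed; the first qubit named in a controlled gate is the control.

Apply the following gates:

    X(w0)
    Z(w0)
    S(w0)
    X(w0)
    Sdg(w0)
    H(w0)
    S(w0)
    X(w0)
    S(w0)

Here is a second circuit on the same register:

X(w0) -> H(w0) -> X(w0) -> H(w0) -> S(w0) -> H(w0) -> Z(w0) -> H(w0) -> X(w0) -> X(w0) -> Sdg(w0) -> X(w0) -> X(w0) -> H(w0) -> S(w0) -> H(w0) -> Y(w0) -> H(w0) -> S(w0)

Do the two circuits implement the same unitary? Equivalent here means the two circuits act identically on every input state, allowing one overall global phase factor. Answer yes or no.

No: there is an input state on which the two circuits produce genuinely different outputs (not merely differing by a phase).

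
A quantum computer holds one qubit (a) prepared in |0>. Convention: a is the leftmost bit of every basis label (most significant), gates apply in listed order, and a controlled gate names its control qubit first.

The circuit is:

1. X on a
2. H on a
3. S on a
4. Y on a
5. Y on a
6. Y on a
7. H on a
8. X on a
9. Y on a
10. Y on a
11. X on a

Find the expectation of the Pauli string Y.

The observable Y averages to 1. Key observation: the block from step 8 through step 11 cancels to the identity and can be dropped.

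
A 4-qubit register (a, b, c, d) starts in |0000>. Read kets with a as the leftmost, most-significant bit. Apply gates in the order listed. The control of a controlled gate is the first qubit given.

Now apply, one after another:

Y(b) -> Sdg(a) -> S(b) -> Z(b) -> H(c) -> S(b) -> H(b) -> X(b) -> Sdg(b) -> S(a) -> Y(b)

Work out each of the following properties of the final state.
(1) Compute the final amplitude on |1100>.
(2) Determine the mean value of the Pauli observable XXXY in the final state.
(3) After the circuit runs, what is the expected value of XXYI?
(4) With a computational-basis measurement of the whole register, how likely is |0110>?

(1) The final state's coefficient on |1100> equals 0.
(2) In the final state, XXXY has expectation 0.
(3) The expectation value of XXYI is 0.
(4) The probability of measuring |0110> is 1/4.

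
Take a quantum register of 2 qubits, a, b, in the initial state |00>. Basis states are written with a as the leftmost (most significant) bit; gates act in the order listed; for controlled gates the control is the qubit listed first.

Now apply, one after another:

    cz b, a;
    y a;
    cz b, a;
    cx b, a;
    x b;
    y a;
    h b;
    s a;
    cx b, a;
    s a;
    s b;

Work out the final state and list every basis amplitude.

The final amplitudes are sqrt(2)/2 on |00>, 0 on |01>, 0 on |10>, sqrt(2)/2 on |11>.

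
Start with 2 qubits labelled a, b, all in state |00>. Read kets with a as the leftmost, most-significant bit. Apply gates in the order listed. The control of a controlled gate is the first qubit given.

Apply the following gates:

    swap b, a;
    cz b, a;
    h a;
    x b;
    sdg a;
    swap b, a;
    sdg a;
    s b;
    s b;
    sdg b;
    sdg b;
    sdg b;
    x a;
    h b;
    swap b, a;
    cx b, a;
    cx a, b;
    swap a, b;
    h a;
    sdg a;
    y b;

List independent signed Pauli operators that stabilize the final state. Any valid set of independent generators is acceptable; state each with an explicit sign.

The stabilizer group can be generated by +YI, +IZ, among other valid generating sets. Key observation: steps 8-11 multiply out to the identity, so the circuit reduces to the remaining gates.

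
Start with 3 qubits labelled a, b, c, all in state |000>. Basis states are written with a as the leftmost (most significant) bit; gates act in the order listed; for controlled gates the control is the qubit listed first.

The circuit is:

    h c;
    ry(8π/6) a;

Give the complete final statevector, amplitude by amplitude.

The resulting statevector has amplitude -sqrt(2)/4 on |000>, -sqrt(2)/4 on |001>, 0 on |010>, 0 on |011>, sqrt(6)/4 on |100>, sqrt(6)/4 on |101>, 0 on |110>, 0 on |111>.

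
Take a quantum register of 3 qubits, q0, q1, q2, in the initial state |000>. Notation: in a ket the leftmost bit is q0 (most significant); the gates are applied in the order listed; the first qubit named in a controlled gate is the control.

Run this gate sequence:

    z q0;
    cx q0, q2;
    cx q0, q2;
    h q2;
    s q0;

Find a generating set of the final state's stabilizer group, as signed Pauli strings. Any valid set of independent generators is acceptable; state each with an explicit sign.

The stabilizer group can be generated by +IIX, +ZII, +IZI, among other valid generating sets. Key observation: gates 2-3 undo each other exactly, leaving only the rest of the circuit to track.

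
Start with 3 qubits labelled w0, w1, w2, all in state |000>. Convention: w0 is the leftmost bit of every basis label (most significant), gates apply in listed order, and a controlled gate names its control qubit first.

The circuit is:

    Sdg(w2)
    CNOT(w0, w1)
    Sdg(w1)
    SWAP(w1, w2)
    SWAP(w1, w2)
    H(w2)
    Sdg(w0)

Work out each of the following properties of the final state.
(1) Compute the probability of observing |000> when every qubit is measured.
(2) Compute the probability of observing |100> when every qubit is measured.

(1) The probability of measuring |000> is 1/2. Key observation: gates 4-5 undo each other exactly, leaving only the rest of the circuit to track.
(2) The probability of measuring |100> is 0.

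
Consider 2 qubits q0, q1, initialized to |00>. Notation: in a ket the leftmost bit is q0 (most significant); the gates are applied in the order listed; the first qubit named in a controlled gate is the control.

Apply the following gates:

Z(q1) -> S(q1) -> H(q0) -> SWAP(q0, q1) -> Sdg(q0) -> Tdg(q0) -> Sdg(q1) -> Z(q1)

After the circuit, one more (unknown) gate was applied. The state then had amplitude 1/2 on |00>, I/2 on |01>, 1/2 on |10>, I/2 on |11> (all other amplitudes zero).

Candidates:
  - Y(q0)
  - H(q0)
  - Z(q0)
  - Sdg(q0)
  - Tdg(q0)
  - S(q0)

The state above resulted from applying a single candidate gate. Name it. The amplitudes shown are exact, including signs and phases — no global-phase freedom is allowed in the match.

The unique candidate consistent with the amplitudes is H(q0).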